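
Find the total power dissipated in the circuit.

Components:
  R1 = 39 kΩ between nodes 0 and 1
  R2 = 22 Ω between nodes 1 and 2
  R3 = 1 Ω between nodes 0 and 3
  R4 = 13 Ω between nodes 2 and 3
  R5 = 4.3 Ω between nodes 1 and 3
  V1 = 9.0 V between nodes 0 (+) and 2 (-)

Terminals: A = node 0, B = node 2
Nodal analysis, taking node 2 as the 0 V reference.
Source V1 fixes V_0 = 9 V.
KCL at each unknown node (sum of currents leaving = 0; resistances in Ω):
  Node 1: (V_1 - 9)/39000 + (V_1 - 0)/22 + (V_1 - V_3)/4.3 = 0
  Node 3: (V_3 - 9)/1 + (V_3 - 0)/13 + (V_3 - V_1)/4.3 = 0
Collecting terms (coefficients in siemens):
  0.278·V_1 - 0.2326·V_3 = 0.0002308
  1.309·V_3 - 0.2326·V_1 = 9
Determinant D = (0.278)(1.309) - (-0.2326)(-0.2326) = 0.31
V_1 = [(0.0002308)(1.309) - (-0.2326)(9)]/D = 6.753 V
V_3 = [(0.278)(9) - (0.0002308)(-0.2326)]/D = 8.072 V
Power in each resistor, P = (ΔV)²/R:
  P_R1 = (9 - 6.753)²/39000 = 0.0001295 W
  P_R2 = (6.753 - 0)²/22 = 2.073 W
  P_R3 = (9 - 8.072)²/1 = 0.8608 W
  P_R4 = (0 - 8.072)²/13 = 5.012 W
  P_R5 = (6.753 - 8.072)²/4.3 = 0.405 W
P_total = P_R1 + P_R2 + P_R3 + P_R4 + P_R5 = 8.351 W

Final answer: 8.351 W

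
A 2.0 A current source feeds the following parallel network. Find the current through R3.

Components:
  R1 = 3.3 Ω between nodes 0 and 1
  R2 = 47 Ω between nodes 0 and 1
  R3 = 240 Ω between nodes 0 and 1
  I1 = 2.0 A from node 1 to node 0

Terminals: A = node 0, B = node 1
All resistors sit directly between nodes 0 and 1, so they are in parallel and share one voltage V; the full source current 2 A splits among them.
1/R_par = 1/3.3 + 1/47 + 1/240 = 0.3285 S  =>  R_par = 3.044 Ω
V = I × R_par = 2 × 3.044 = 6.089 V
I_R3 = V/R3 = 6.089/240 = 0.02537 A

Final answer: 0.02537 A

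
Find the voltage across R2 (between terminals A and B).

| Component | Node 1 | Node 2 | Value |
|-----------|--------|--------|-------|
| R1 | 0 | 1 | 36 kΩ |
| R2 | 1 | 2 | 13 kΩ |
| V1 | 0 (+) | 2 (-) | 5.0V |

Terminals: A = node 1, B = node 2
R1 and R2 are in series across V1 (node 0 → node 1 → node 2), and the output A–B is taken across R2, so this is a voltage divider.
Series current: I = V1/(R1 + R2) = 5/(36000 + 13000) = 5/49000 = 0.000102 A
V_R2 = I × R2 = V1 × R2/(R1 + R2) = 5 × 13000/49000 = 1.327 V

Final answer: 1.327 V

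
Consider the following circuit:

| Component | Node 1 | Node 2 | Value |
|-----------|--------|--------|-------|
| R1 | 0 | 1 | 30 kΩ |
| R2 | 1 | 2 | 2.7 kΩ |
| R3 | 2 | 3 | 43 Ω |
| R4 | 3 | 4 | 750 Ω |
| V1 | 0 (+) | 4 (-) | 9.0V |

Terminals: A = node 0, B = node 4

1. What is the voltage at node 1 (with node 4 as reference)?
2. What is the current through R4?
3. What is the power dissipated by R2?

Nodal analysis, taking node 4 as the 0 V reference.
Source V1 fixes V_0 = 9 V.
KCL at each unknown node (sum of currents leaving = 0; resistances in Ω):
  Node 1: (V_1 - 9)/30000 + (V_1 - V_2)/2700 = 0
  Node 2: (V_2 - V_1)/2700 + (V_2 - V_3)/43 = 0
  Node 3: (V_3 - V_2)/43 + (V_3 - 0)/750 = 0
Collecting terms (coefficients in siemens):
  0.0004037·V_1 - 0.0003704·V_2 = 0.0003
  0.02363·V_2 - 0.0003704·V_1 - 0.02326·V_3 = 0
  0.02459·V_3 - 0.02326·V_2 = 0
Solving these 3 simultaneous equations (Gaussian elimination) gives:
  V_1 = 0.9386 V, V_2 = 0.2131 V, V_3 = 0.2015 V
Part 1:
  Read off the nodal solution: V_1 = 0.9386 V
Part 2:
  I_R4 = (V_3 - V_4)/R4 = (0.2015 - 0)/750 = 0.0002687 A
  Magnitude: I_R4 = 0.0002687 A
Part 3:
  I_R2 = (V_1 - V_2)/R2 = (0.9386 - 0.2131)/2700 = 0.0002687 A
  P_R2 = I_R2² × R2 = (0.0002687)² × 2700 = 0.000195 W

Final answers:
1. V_1 = 0.9386 V
2. I_R4 = 0.0002687 A
3. P_R2 = 0.000195 W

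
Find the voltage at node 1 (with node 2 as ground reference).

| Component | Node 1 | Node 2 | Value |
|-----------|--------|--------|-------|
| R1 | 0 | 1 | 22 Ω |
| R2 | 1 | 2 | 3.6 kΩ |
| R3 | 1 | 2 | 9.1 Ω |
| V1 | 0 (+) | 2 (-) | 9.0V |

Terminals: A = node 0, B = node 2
Nodal analysis, taking node 2 as the 0 V reference.
Source V1 fixes V_0 = 9 V.
KCL at each unknown node (sum of currents leaving = 0; resistances in Ω):
  Node 1: (V_1 - 9)/22 + (V_1 - 0)/3600 + (V_1 - 0)/9.1 = 0
Collecting terms: 0.1556 × V_1 = 0.4091  =>  V_1 = 2.629 V
The requested potential is V_1 = 2.629 V.

Final answer: V_1 = 2.629 V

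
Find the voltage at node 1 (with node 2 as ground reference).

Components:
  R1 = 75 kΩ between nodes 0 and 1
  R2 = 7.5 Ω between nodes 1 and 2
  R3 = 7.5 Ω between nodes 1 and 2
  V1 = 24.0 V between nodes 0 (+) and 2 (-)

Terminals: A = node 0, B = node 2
Nodal analysis, taking node 2 as the 0 V reference.
Source V1 fixes V_0 = 24 V.
KCL at each unknown node (sum of currents leaving = 0; resistances in Ω):
  Node 1: (V_1 - 24)/75000 + (V_1 - 0)/7.5 + (V_1 - 0)/7.5 = 0
Collecting terms: 0.2667 × V_1 = 0.00032  =>  V_1 = 0.0012 V
The requested potential is V_1 = 0.0012 V.

Final answer: V_1 = 0.0012 V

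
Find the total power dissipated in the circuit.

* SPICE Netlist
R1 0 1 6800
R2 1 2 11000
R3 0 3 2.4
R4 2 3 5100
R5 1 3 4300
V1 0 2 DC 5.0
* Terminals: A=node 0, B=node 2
Nodal analysis, taking node 2 as the 0 V reference.
Source V1 fixes V_0 = 5 V.
KCL at each unknown node (sum of currents leaving = 0; resistances in Ω):
  Node 1: (V_1 - 5)/6800 + (V_1 - 0)/11000 + (V_1 - V_3)/4300 = 0
  Node 3: (V_3 - 5)/2.4 + (V_3 - 0)/5100 + (V_3 - V_1)/4300 = 0
Collecting terms (coefficients in siemens):
  0.0004705·V_1 - 0.0002326·V_3 = 0.0007353
  0.4171·V_3 - 0.0002326·V_1 = 2.083
Determinant D = (0.0004705)(0.4171) - (-0.0002326)(-0.0002326) = 0.0001962
V_1 = [(0.0007353)(0.4171) - (-0.0002326)(2.083)]/D = 4.033 V
V_3 = [(0.0004705)(2.083) - (0.0007353)(-0.0002326)]/D = 4.997 V
Power in each resistor, P = (ΔV)²/R:
  P_R1 = (5 - 4.033)²/6800 = 0.0001376 W
  P_R2 = (4.033 - 0)²/11000 = 0.001478 W
  P_R3 = (5 - 4.997)²/2.4 = 0.00000348 W
  P_R4 = (0 - 4.997)²/5100 = 0.004896 W
  P_R5 = (4.033 - 4.997)²/4300 = 0.0002164 W
P_total = P_R1 + P_R2 + P_R3 + P_R4 + P_R5 = 0.006732 W

Final answer: 0.006732 W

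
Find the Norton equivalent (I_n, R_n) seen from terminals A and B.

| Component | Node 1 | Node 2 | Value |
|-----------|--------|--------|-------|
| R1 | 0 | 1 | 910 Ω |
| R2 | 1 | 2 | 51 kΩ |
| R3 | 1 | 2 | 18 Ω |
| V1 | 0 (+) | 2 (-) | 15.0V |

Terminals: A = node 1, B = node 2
Find the Thévenin equivalent first; then I_n = V_th/R_th and R_n = R_th.
Step 1 — V_th is the open-circuit voltage V_A - V_B (nothing connected across the terminals).
Nodal analysis, taking node 2 as the 0 V reference.
Source V1 fixes V_0 = 15 V.
KCL at each unknown node (sum of currents leaving = 0; resistances in Ω):
  Node 1: (V_1 - 15)/910 + (V_1 - 0)/51000 + (V_1 - 0)/18 = 0
Collecting terms: 0.05667 × V_1 = 0.01648  =>  V_1 = 0.2908 V
V_th = V_1 - V_2 = 0.2908 - 0 = 0.2908 V
Step 2 — R_th: zero the source — replace V1 by a short circuit (node 2 merges into node 0) — and find the resistance seen between A (node 1) and B (node 0).
Reduce the network between node 1 (A) and node 0 (B) by series/parallel combination:
  Rp1 = R1 ‖ R2 ‖ R3 (parallel, all between nodes 0 and 1) = 1/(1/910 + 1/51000 + 1/18) = 17.64 Ω
R_th = 17.64 Ω
I_n = V_th/R_th = 0.2908/17.64 = 0.01648 A, and R_n = R_th = 17.64 Ω

Final answer: I_n = 0.01648 A, R_n = 17.64 Ω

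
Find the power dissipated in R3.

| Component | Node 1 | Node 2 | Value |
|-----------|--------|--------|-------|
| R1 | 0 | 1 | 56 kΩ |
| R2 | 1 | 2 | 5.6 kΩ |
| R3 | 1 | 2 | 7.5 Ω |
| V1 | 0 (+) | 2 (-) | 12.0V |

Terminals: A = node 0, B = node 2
Nodal analysis, taking node 2 as the 0 V reference.
Source V1 fixes V_0 = 12 V.
KCL at each unknown node (sum of currents leaving = 0; resistances in Ω):
  Node 1: (V_1 - 12)/56000 + (V_1 - 0)/5600 + (V_1 - 0)/7.5 = 0
Collecting terms: 0.1335 × V_1 = 0.0002143  =>  V_1 = 0.001605 V
I_R3 = (V_1 - V_2)/R3 = (0.001605 - 0)/7.5 = 0.000214 A
P_R3 = I_R3² × R3 = (0.000214)² × 7.5 = 0.0000003434 W

Final answer: 3.434e-07 W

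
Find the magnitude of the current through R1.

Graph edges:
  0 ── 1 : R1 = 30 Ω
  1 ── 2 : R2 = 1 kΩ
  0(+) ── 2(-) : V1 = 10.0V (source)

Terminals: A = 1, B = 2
Nodal analysis, taking node 2 as the 0 V reference.
Source V1 fixes V_0 = 10 V.
KCL at each unknown node (sum of currents leaving = 0; resistances in Ω):
  Node 1: (V_1 - 10)/30 + (V_1 - 0)/1000 = 0
Collecting terms: 0.03433 × V_1 = 0.3333  =>  V_1 = 9.709 V
I_R1 = (V_0 - V_1)/R1 = (10 - 9.709)/30 = 0.009709 A
|I_R1| = 0.009709 A

Final answer: |I_R1| = 0.009709 A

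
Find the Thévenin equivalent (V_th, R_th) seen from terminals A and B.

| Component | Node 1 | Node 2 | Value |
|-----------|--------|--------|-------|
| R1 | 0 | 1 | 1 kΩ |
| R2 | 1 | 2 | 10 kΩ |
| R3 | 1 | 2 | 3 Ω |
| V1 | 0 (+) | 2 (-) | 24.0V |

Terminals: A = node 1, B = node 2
Step 1 — V_th is the open-circuit voltage V_A - V_B (nothing connected across the terminals).
Nodal analysis, taking node 2 as the 0 V reference.
Source V1 fixes V_0 = 24 V.
KCL at each unknown node (sum of currents leaving = 0; resistances in Ω):
  Node 1: (V_1 - 24)/1000 + (V_1 - 0)/10000 + (V_1 - 0)/3 = 0
Collecting terms: 0.3344 × V_1 = 0.024  =>  V_1 = 0.07176 V
V_th = V_1 - V_2 = 0.07176 - 0 = 0.07176 V
Step 2 — R_th: zero the source — replace V1 by a short circuit (node 2 merges into node 0) — and find the resistance seen between A (node 1) and B (node 0).
Reduce the network between node 1 (A) and node 0 (B) by series/parallel combination:
  Rp1 = R1 ‖ R2 ‖ R3 (parallel, all between nodes 0 and 1) = 1/(1/1000 + 1/10000 + 1/3) = 2.99 Ω
R_th = 2.99 Ω

Final answer: V_th = 0.07176 V, R_th = 2.99 Ω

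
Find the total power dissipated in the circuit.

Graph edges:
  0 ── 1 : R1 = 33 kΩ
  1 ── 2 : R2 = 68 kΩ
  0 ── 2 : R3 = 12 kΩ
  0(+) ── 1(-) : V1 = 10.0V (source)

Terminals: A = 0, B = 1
Nodal analysis, taking node 1 as the 0 V reference.
Source V1 fixes V_0 = 10 V.
KCL at each unknown node (sum of currents leaving = 0; resistances in Ω):
  Node 2: (V_2 - 0)/68000 + (V_2 - 10)/12000 = 0
Collecting terms: 0.00009804 × V_2 = 0.0008333  =>  V_2 = 8.5 V
Power in each resistor, P = (ΔV)²/R:
  P_R1 = (10 - 0)²/33000 = 0.00303 W
  P_R2 = (0 - 8.5)²/68000 = 0.001063 W
  P_R3 = (10 - 8.5)²/12000 = 0.0001875 W
P_total = P_R1 + P_R2 + P_R3 = 0.00428 W

Final answer: 0.00428 W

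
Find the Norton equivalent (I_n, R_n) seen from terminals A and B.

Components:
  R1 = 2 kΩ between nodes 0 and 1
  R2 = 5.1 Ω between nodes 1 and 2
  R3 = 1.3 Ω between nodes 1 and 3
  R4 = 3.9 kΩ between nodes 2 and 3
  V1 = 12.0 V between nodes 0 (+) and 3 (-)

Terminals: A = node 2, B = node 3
Find the Thévenin equivalent first; then I_n = V_th/R_th and R_n = R_th.
Step 1 — V_th is the open-circuit voltage V_A - V_B (nothing connected across the terminals).
Nodal analysis, taking node 3 as the 0 V reference.
Source V1 fixes V_0 = 12 V.
KCL at each unknown node (sum of currents leaving = 0; resistances in Ω):
  Node 1: (V_1 - 12)/2000 + (V_1 - V_2)/5.1 + (V_1 - 0)/1.3 = 0
  Node 2: (V_2 - V_1)/5.1 + (V_2 - 0)/3900 = 0
Collecting terms (coefficients in siemens):
  0.9658·V_1 - 0.1961·V_2 = 0.006
  0.1963·V_2 - 0.1961·V_1 = 0
Determinant D = (0.9658)(0.1963) - (-0.1961)(-0.1961) = 0.1512
V_1 = [(0.006)(0.1963) - (-0.1961)(0)]/D = 0.007792 V
V_2 = [(0.9658)(0) - (0.006)(-0.1961)]/D = 0.007782 V
V_th = V_2 - V_3 = 0.007782 - 0 = 0.007782 V
Step 2 — R_th: zero the source — replace V1 by a short circuit (node 3 merges into node 0) — and find the resistance seen between A (node 2) and B (node 0).
Reduce the network between node 2 (A) and node 0 (B) by series/parallel combination:
  Rp1 = R1 ‖ R3 (parallel, both between nodes 0 and 1) = 1/(1/2000 + 1/1.3) = 1.299 Ω
  Rs1 = R2 + Rp1 (series, joined only at node 1) = 5.1 + 1.299 = 6.399 Ω
  Rp2 = R4 ‖ Rs1 (parallel, both between nodes 0 and 2) = 1/(1/3900 + 1/6.399) = 6.389 Ω
R_th = 6.389 Ω
I_n = V_th/R_th = 0.007782/6.389 = 0.001218 A, and R_n = R_th = 6.389 Ω

Final answer: I_n = 0.001218 A, R_n = 6.389 Ω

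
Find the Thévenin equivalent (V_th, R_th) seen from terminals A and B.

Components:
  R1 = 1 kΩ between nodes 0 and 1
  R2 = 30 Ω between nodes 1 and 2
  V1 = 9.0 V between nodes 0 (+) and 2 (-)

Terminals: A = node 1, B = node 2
Step 1 — V_th is the open-circuit voltage V_A - V_B (nothing connected across the terminals).
Nodal analysis, taking node 2 as the 0 V reference.
Source V1 fixes V_0 = 9 V.
KCL at each unknown node (sum of currents leaving = 0; resistances in Ω):
  Node 1: (V_1 - 9)/1000 + (V_1 - 0)/30 = 0
Collecting terms: 0.03433 × V_1 = 0.009  =>  V_1 = 0.2621 V
V_th = V_1 - V_2 = 0.2621 - 0 = 0.2621 V
Step 2 — R_th: zero the source — replace V1 by a short circuit (node 2 merges into node 0) — and find the resistance seen between A (node 1) and B (node 0).
Reduce the network between node 1 (A) and node 0 (B) by series/parallel combination:
  Rp1 = R1 ‖ R2 (parallel, both between nodes 0 and 1) = 1/(1/1000 + 1/30) = 29.13 Ω
R_th = 29.13 Ω

Final answer: V_th = 0.2621 V, R_th = 29.13 Ω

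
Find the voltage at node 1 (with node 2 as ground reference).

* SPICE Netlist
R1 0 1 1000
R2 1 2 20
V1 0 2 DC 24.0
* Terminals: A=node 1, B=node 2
Nodal analysis, taking node 2 as the 0 V reference.
Source V1 fixes V_0 = 24 V.
KCL at each unknown node (sum of currents leaving = 0; resistances in Ω):
  Node 1: (V_1 - 24)/1000 + (V_1 - 0)/20 = 0
Collecting terms: 0.051 × V_1 = 0.024  =>  V_1 = 0.4706 V
The requested potential is V_1 = 0.4706 V.

Final answer: V_1 = 0.4706 V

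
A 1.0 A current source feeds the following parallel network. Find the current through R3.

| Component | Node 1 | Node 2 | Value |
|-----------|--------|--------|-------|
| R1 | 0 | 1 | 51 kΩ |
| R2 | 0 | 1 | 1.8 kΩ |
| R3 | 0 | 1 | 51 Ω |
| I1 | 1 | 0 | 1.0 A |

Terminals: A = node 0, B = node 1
All resistors sit directly between nodes 0 and 1, so they are in parallel and share one voltage V; the full source current 1 A splits among them.
1/R_par = 1/51000 + 1/1800 + 1/51 = 0.02018 S  =>  R_par = 49.55 Ω
V = I × R_par = 1 × 49.55 = 49.55 V
I_R3 = V/R3 = 49.55/51 = 0.9715 A

Final answer: 0.9715 A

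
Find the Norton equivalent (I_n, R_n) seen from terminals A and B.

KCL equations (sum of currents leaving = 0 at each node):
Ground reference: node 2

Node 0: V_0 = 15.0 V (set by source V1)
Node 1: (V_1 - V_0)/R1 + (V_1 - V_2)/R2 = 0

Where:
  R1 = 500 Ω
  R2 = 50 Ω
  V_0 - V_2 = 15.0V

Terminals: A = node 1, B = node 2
Find the Thévenin equivalent first; then I_n = V_th/R_th and R_n = R_th.
Step 1 — V_th is the open-circuit voltage V_A - V_B (nothing connected across the terminals).
Nodal analysis, taking node 2 as the 0 V reference.
Source V1 fixes V_0 = 15 V.
KCL at each unknown node (sum of currents leaving = 0; resistances in Ω):
  Node 1: (V_1 - 15)/500 + (V_1 - 0)/50 = 0
Collecting terms: 0.022 × V_1 = 0.03  =>  V_1 = 1.364 V
V_th = V_1 - V_2 = 1.364 - 0 = 1.364 V
Step 2 — R_th: zero the source — replace V1 by a short circuit (node 2 merges into node 0) — and find the resistance seen between A (node 1) and B (node 0).
Reduce the network between node 1 (A) and node 0 (B) by series/parallel combination:
  Rp1 = R1 ‖ R2 (parallel, both between nodes 0 and 1) = 1/(1/500 + 1/50) = 45.45 Ω
R_th = 45.45 Ω
I_n = V_th/R_th = 1.364/45.45 = 0.03 A, and R_n = R_th = 45.45 Ω

Final answer: I_n = 0.03 A, R_n = 45.45 Ω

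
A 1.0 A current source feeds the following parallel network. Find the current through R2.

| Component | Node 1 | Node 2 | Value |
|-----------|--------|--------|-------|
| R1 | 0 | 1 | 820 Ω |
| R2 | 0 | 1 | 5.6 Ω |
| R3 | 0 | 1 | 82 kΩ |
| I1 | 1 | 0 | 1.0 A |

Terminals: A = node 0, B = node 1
All resistors sit directly between nodes 0 and 1, so they are in parallel and share one voltage V; the full source current 1 A splits among them.
1/R_par = 1/820 + 1/5.6 + 1/82000 = 0.1798 S  =>  R_par = 5.562 Ω
V = I × R_par = 1 × 5.562 = 5.562 V
I_R2 = V/R2 = 5.562/5.6 = 0.9931 A

Final answer: 0.9931 A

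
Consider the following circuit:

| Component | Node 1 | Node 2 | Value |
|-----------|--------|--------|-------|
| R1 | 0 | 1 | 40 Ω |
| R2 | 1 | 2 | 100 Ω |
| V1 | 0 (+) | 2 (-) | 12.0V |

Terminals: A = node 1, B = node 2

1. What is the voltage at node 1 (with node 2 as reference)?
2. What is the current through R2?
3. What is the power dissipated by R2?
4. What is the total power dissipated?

Nodal analysis, taking node 2 as the 0 V reference.
Source V1 fixes V_0 = 12 V.
KCL at each unknown node (sum of currents leaving = 0; resistances in Ω):
  Node 1: (V_1 - 12)/40 + (V_1 - 0)/100 = 0
Collecting terms: 0.035 × V_1 = 0.3  =>  V_1 = 8.571 V
Part 1:
  Read off the nodal solution: V_1 = 8.571 V
Part 2:
  I_R2 = (V_1 - V_2)/R2 = (8.571 - 0)/100 = 0.08571 A
  Magnitude: I_R2 = 0.08571 A
Part 3:
  I_R2 = (V_1 - V_2)/R2 = (8.571 - 0)/100 = 0.08571 A
  P_R2 = I_R2² × R2 = (0.08571)² × 100 = 0.7347 W
Part 4:
  Power in each resistor, P = (ΔV)²/R:
    P_R1 = (12 - 8.571)²/40 = 0.2939 W
    P_R2 = (8.571 - 0)²/100 = 0.7347 W
  P_total = P_R1 + P_R2 = 1.029 W

Final answers:
1. V_1 = 8.571 V
2. I_R2 = 0.08571 A
3. P_R2 = 0.7347 W
4. P_total = 1.029 W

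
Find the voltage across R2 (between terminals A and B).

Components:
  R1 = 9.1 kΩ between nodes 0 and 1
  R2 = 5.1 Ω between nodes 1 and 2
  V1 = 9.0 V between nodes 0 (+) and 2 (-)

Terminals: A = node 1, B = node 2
R1 and R2 are in series across V1 (node 0 → node 1 → node 2), and the output A–B is taken across R2, so this is a voltage divider.
Series current: I = V1/(R1 + R2) = 9/(9100 + 5.1) = 9/9105 = 0.0009885 A
V_R2 = I × R2 = V1 × R2/(R1 + R2) = 9 × 5.1/9105 = 0.005041 V

Final answer: 0.005041 V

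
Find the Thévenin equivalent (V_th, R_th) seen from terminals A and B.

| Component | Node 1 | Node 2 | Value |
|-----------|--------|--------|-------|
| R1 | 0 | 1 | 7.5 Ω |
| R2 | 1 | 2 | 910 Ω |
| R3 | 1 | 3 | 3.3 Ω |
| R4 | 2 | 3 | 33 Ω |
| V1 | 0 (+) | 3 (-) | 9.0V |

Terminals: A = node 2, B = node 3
Step 1 — V_th is the open-circuit voltage V_A - V_B (nothing connected across the terminals).
Nodal analysis, taking node 3 as the 0 V reference.
Source V1 fixes V_0 = 9 V.
KCL at each unknown node (sum of currents leaving = 0; resistances in Ω):
  Node 1: (V_1 - 9)/7.5 + (V_1 - V_2)/910 + (V_1 - 0)/3.3 = 0
  Node 2: (V_2 - V_1)/910 + (V_2 - 0)/33 = 0
Collecting terms (coefficients in siemens):
  0.4375·V_1 - 0.001099·V_2 = 1.2
  0.0314·V_2 - 0.001099·V_1 = 0
Determinant D = (0.4375)(0.0314) - (-0.001099)(-0.001099) = 0.01374
V_1 = [(1.2)(0.0314) - (-0.001099)(0)]/D = 2.743 V
V_2 = [(0.4375)(0) - (1.2)(-0.001099)]/D = 0.096 V
V_th = V_2 - V_3 = 0.096 - 0 = 0.096 V
Step 2 — R_th: zero the source — replace V1 by a short circuit (node 3 merges into node 0) — and find the resistance seen between A (node 2) and B (node 0).
Reduce the network between node 2 (A) and node 0 (B) by series/parallel combination:
  Rp1 = R1 ‖ R3 (parallel, both between nodes 0 and 1) = 1/(1/7.5 + 1/3.3) = 2.292 Ω
  Rs1 = R2 + Rp1 (series, joined only at node 1) = 910 + 2.292 = 912.3 Ω
  Rp2 = R4 ‖ Rs1 (parallel, both between nodes 0 and 2) = 1/(1/33 + 1/912.3) = 31.85 Ω
R_th = 31.85 Ω

Final answer: V_th = 0.096 V, R_th = 31.85 Ω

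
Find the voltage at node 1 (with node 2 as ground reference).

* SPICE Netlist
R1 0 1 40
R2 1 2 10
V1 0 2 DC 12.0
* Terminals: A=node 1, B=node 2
Nodal analysis, taking node 2 as the 0 V reference.
Source V1 fixes V_0 = 12 V.
KCL at each unknown node (sum of currents leaving = 0; resistances in Ω):
  Node 1: (V_1 - 12)/40 + (V_1 - 0)/10 = 0
Collecting terms: 0.125 × V_1 = 0.3  =>  V_1 = 2.4 V
The requested potential is V_1 = 2.4 V.

Final answer: V_1 = 2.4 V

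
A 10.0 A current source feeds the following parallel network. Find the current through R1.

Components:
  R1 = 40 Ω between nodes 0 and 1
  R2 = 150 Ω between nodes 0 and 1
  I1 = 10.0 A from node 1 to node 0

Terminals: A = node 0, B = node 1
All resistors sit directly between nodes 0 and 1, so they are in parallel and share one voltage V; the full source current 10 A splits among them.
1/R_par = 1/40 + 1/150 = 0.03167 S  =>  R_par = 31.58 Ω
V = I × R_par = 10 × 31.58 = 315.8 V
I_R1 = V/R1 = 315.8/40 = 7.895 A

Final answer: 7.895 A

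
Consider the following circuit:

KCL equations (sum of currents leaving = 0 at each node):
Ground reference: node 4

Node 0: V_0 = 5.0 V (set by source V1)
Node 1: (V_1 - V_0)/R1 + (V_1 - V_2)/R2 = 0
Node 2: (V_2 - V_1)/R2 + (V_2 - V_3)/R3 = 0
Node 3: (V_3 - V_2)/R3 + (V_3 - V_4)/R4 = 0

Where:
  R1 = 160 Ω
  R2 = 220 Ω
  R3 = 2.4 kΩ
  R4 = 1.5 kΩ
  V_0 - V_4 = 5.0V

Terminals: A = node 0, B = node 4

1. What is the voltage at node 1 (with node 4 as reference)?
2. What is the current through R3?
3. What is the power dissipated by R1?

Nodal analysis, taking node 4 as the 0 V reference.
Source V1 fixes V_0 = 5 V.
KCL at each unknown node (sum of currents leaving = 0; resistances in Ω):
  Node 1: (V_1 - 5)/160 + (V_1 - V_2)/220 = 0
  Node 2: (V_2 - V_1)/220 + (V_2 - V_3)/2400 = 0
  Node 3: (V_3 - V_2)/2400 + (V_3 - 0)/1500 = 0
Collecting terms (coefficients in siemens):
  0.0108·V_1 - 0.004545·V_2 = 0.03125
  0.004962·V_2 - 0.004545·V_1 - 0.0004167·V_3 = 0
  0.001083·V_3 - 0.0004167·V_2 = 0
Solving these 3 simultaneous equations (Gaussian elimination) gives:
  V_1 = 4.813 V, V_2 = 4.556 V, V_3 = 1.752 V
Part 1:
  Read off the nodal solution: V_1 = 4.813 V
Part 2:
  I_R3 = (V_2 - V_3)/R3 = (4.556 - 1.752)/2400 = 0.001168 A
  Magnitude: I_R3 = 0.001168 A
Part 3:
  I_R1 = (V_0 - V_1)/R1 = (5 - 4.813)/160 = 0.001168 A
  P_R1 = I_R1² × R1 = (0.001168)² × 160 = 0.0002184 W

Final answers:
1. V_1 = 4.813 V
2. I_R3 = 0.001168 A
3. P_R1 = 0.0002184 W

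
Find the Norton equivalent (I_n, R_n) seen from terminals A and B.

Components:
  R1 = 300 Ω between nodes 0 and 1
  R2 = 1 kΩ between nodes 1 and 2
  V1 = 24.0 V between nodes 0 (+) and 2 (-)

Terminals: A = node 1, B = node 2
Find the Thévenin equivalent first; then I_n = V_th/R_th and R_n = R_th.
Step 1 — V_th is the open-circuit voltage V_A - V_B (nothing connected across the terminals).
Nodal analysis, taking node 2 as the 0 V reference.
Source V1 fixes V_0 = 24 V.
KCL at each unknown node (sum of currents leaving = 0; resistances in Ω):
  Node 1: (V_1 - 24)/300 + (V_1 - 0)/1000 = 0
Collecting terms: 0.004333 × V_1 = 0.08  =>  V_1 = 18.46 V
V_th = V_1 - V_2 = 18.46 - 0 = 18.46 V
Step 2 — R_th: zero the source — replace V1 by a short circuit (node 2 merges into node 0) — and find the resistance seen between A (node 1) and B (node 0).
Reduce the network between node 1 (A) and node 0 (B) by series/parallel combination:
  Rp1 = R1 ‖ R2 (parallel, both between nodes 0 and 1) = 1/(1/300 + 1/1000) = 230.8 Ω
R_th = 230.8 Ω
I_n = V_th/R_th = 18.46/230.8 = 0.08 A, and R_n = R_th = 230.8 Ω

Final answer: I_n = 0.08 A, R_n = 230.8 Ω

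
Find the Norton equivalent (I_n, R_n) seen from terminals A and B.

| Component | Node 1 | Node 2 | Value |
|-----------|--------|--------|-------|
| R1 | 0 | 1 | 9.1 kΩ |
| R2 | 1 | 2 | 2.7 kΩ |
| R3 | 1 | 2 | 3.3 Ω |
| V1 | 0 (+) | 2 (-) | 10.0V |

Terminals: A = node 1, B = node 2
Find the Thévenin equivalent first; then I_n = V_th/R_th and R_n = R_th.
Step 1 — V_th is the open-circuit voltage V_A - V_B (nothing connected across the terminals).
Nodal analysis, taking node 2 as the 0 V reference.
Source V1 fixes V_0 = 10 V.
KCL at each unknown node (sum of currents leaving = 0; resistances in Ω):
  Node 1: (V_1 - 10)/9100 + (V_1 - 0)/2700 + (V_1 - 0)/3.3 = 0
Collecting terms: 0.3035 × V_1 = 0.001099  =>  V_1 = 0.003621 V
V_th = V_1 - V_2 = 0.003621 - 0 = 0.003621 V
Step 2 — R_th: zero the source — replace V1 by a short circuit (node 2 merges into node 0) — and find the resistance seen between A (node 1) and B (node 0).
Reduce the network between node 1 (A) and node 0 (B) by series/parallel combination:
  Rp1 = R1 ‖ R2 ‖ R3 (parallel, all between nodes 0 and 1) = 1/(1/9100 + 1/2700 + 1/3.3) = 3.295 Ω
R_th = 3.295 Ω
I_n = V_th/R_th = 0.003621/3.295 = 0.001099 A, and R_n = R_th = 3.295 Ω

Final answer: I_n = 0.001099 A, R_n = 3.295 Ω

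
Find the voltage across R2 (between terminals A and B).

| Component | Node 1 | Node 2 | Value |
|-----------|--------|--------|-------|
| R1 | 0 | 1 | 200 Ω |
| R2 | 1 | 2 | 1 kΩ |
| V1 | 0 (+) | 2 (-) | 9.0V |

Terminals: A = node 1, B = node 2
R1 and R2 are in series across V1 (node 0 → node 1 → node 2), and the output A–B is taken across R2, so this is a voltage divider.
Series current: I = V1/(R1 + R2) = 9/(200 + 1000) = 9/1200 = 0.0075 A
V_R2 = I × R2 = V1 × R2/(R1 + R2) = 9 × 1000/1200 = 7.5 V

Final answer: 7.5 V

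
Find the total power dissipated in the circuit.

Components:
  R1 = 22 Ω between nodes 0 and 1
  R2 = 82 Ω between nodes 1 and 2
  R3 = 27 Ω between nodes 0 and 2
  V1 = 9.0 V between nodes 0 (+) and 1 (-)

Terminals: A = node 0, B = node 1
Nodal analysis, taking node 1 as the 0 V reference.
Source V1 fixes V_0 = 9 V.
KCL at each unknown node (sum of currents leaving = 0; resistances in Ω):
  Node 2: (V_2 - 0)/82 + (V_2 - 9)/27 = 0
Collecting terms: 0.04923 × V_2 = 0.3333  =>  V_2 = 6.771 V
Power in each resistor, P = (ΔV)²/R:
  P_R1 = (9 - 0)²/22 = 3.682 W
  P_R2 = (0 - 6.771)²/82 = 0.559 W
  P_R3 = (9 - 6.771)²/27 = 0.1841 W
P_total = P_R1 + P_R2 + P_R3 = 4.425 W

Final answer: 4.425 W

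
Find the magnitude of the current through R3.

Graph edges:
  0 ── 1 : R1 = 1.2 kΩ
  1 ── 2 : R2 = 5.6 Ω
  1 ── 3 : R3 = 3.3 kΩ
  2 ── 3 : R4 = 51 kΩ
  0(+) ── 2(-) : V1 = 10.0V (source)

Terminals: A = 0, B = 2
Nodal analysis, taking node 2 as the 0 V reference.
Source V1 fixes V_0 = 10 V.
KCL at each unknown node (sum of currents leaving = 0; resistances in Ω):
  Node 1: (V_1 - 10)/1200 + (V_1 - 0)/5.6 + (V_1 - V_3)/3300 = 0
  Node 3: (V_3 - V_1)/3300 + (V_3 - 0)/51000 = 0
Collecting terms (coefficients in siemens):
  0.1797·V_1 - 0.000303·V_3 = 0.008333
  0.0003226·V_3 - 0.000303·V_1 = 0
Determinant D = (0.1797)(0.0003226) - (-0.000303)(-0.000303) = 0.00005789
V_1 = [(0.008333)(0.0003226) - (-0.000303)(0)]/D = 0.04645 V
V_3 = [(0.1797)(0) - (0.008333)(-0.000303)]/D = 0.04362 V
I_R3 = (V_1 - V_3)/R3 = (0.04645 - 0.04362)/3300 = 0.0000008553 A
|I_R3| = 0.0000008553 A

Final answer: |I_R3| = 8.553e-07 A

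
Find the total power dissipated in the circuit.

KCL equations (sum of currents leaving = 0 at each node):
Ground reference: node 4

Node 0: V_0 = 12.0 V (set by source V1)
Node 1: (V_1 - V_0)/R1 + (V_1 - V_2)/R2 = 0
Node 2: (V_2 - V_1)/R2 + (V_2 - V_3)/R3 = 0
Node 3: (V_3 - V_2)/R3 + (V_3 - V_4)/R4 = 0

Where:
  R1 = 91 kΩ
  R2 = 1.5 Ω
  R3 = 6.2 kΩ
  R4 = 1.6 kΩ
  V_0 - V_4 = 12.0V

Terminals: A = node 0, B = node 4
Nodal analysis, taking node 4 as the 0 V reference.
Source V1 fixes V_0 = 12 V.
KCL at each unknown node (sum of currents leaving = 0; resistances in Ω):
  Node 1: (V_1 - 12)/91000 + (V_1 - V_2)/1.5 = 0
  Node 2: (V_2 - V_1)/1.5 + (V_2 - V_3)/6200 = 0
  Node 3: (V_3 - V_2)/6200 + (V_3 - 0)/1600 = 0
Collecting terms (coefficients in siemens):
  0.6667·V_1 - 0.6667·V_2 = 0.0001319
  0.6668·V_2 - 0.6667·V_1 - 0.0001613·V_3 = 0
  0.0007863·V_3 - 0.0001613·V_2 = 0
Solving these 3 simultaneous equations (Gaussian elimination) gives:
  V_1 = 0.9475 V, V_2 = 0.9474 V, V_3 = 0.1943 V
Power in each resistor, P = (ΔV)²/R:
  P_R1 = (12 - 0.9475)²/91000 = 0.001342 W
  P_R2 = (0.9475 - 0.9474)²/1.5 = 0.00000002213 W
  P_R3 = (0.9474 - 0.1943)²/6200 = 0.00009146 W
  P_R4 = (0.1943 - 0)²/1600 = 0.0000236 W
P_total = P_R1 + P_R2 + P_R3 + P_R4 = 0.001457 W

Final answer: 0.001457 W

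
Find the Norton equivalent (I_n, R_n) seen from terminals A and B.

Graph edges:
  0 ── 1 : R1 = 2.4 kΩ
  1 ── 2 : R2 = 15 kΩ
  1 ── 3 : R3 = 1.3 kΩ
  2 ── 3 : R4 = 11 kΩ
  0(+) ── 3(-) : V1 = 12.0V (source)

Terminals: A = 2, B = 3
Find the Thévenin equivalent first; then I_n = V_th/R_th and R_n = R_th.
Step 1 — V_th is the open-circuit voltage V_A - V_B (nothing connected across the terminals).
Nodal analysis, taking node 3 as the 0 V reference.
Source V1 fixes V_0 = 12 V.
KCL at each unknown node (sum of currents leaving = 0; resistances in Ω):
  Node 1: (V_1 - 12)/2400 + (V_1 - V_2)/15000 + (V_1 - 0)/1300 = 0
  Node 2: (V_2 - V_1)/15000 + (V_2 - 0)/11000 = 0
Collecting terms (coefficients in siemens):
  0.001253·V_1 - 0.00006667·V_2 = 0.005
  0.0001576·V_2 - 0.00006667·V_1 = 0
Determinant D = (0.001253)(0.0001576) - (-0.00006667)(-0.00006667) = 0.0000001929
V_1 = [(0.005)(0.0001576) - (-0.00006667)(0)]/D = 4.084 V
V_2 = [(0.001253)(0) - (0.005)(-0.00006667)]/D = 1.728 V
V_th = V_2 - V_3 = 1.728 - 0 = 1.728 V
Step 2 — R_th: zero the source — replace V1 by a short circuit (node 3 merges into node 0) — and find the resistance seen between A (node 2) and B (node 0).
Reduce the network between node 2 (A) and node 0 (B) by series/parallel combination:
  Rp1 = R1 ‖ R3 (parallel, both between nodes 0 and 1) = 1/(1/2400 + 1/1300) = 843.2 Ω
  Rs1 = R2 + Rp1 (series, joined only at node 1) = 15000 + 843.2 = 15840 Ω
  Rp2 = R4 ‖ Rs1 (parallel, both between nodes 0 and 2) = 1/(1/11000 + 1/15840) = 6492 Ω
R_th = 6.492 kΩ
I_n = V_th/R_th = 1.728/6492 = 0.0002661 A, and R_n = R_th = 6.492 kΩ

Final answer: I_n = 0.0002661 A, R_n = 6.492 kΩ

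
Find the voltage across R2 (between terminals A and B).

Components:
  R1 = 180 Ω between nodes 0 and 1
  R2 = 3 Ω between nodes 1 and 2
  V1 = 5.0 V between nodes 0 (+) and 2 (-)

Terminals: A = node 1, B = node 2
R1 and R2 are in series across V1 (node 0 → node 1 → node 2), and the output A–B is taken across R2, so this is a voltage divider.
Series current: I = V1/(R1 + R2) = 5/(180 + 3) = 5/183 = 0.02732 A
V_R2 = I × R2 = V1 × R2/(R1 + R2) = 5 × 3/183 = 0.08197 V

Final answer: 0.08197 V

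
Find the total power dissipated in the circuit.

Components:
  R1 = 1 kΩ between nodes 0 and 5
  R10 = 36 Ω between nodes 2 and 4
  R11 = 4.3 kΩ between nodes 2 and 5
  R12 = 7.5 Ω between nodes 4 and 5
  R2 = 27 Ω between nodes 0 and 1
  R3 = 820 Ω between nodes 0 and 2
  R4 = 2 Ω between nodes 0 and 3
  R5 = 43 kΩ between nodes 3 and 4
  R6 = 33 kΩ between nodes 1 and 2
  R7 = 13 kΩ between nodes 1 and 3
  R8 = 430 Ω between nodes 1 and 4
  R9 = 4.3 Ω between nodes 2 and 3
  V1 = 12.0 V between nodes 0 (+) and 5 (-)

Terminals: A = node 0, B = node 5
Nodal analysis, taking node 5 as the 0 V reference.
Source V1 fixes V_0 = 12 V.
KCL at each unknown node (sum of currents leaving = 0; resistances in Ω):
  Node 1: (V_1 - 12)/27 + (V_1 - V_2)/33000 + (V_1 - V_3)/13000 + (V_1 - V_4)/430 = 0
  Node 2: (V_2 - 12)/820 + (V_2 - V_1)/33000 + (V_2 - V_3)/4.3 + (V_2 - V_4)/36 + (V_2 - 0)/4300 = 0
  Node 3: (V_3 - 12)/2 + (V_3 - V_4)/43000 + (V_3 - V_1)/13000 + (V_3 - V_2)/4.3 = 0
  Node 4: (V_4 - V_3)/43000 + (V_4 - V_1)/430 + (V_4 - V_2)/36 + (V_4 - 0)/7.5 = 0
Collecting terms (coefficients in siemens):
  0.03947·V_1 - 0.0000303·V_2 - 0.00007692·V_3 - 0.002326·V_4 = 0.4444
  0.2618·V_2 - 0.0000303·V_1 - 0.2326·V_3 - 0.02778·V_4 = 0.01463
  0.7327·V_3 - 0.00007692·V_1 - 0.2326·V_2 - 0.00002326·V_4 = 6
  0.1635·V_4 - 0.002326·V_1 - 0.02778·V_2 - 0.00002326·V_3 = 0
Solving these 4 simultaneous equations (Gaussian elimination) gives:
  V_1 = 11.41 V, V_2 = 10.5 V, V_3 = 11.52 V, V_4 = 1.948 V
Power in each resistor, P = (ΔV)²/R:
  P_R1 = (12 - 0)²/1000 = 0.144 W
  P_R2 = (12 - 11.41)²/27 = 0.01308 W
  P_R3 = (12 - 10.5)²/820 = 0.002746 W
  P_R4 = (12 - 11.52)²/2 = 0.1136 W
  P_R5 = (11.52 - 1.948)²/43000 = 0.002132 W
  P_R6 = (11.41 - 10.5)²/33000 = 0.00002489 W
  P_R7 = (11.41 - 11.52)²/13000 = 0.000001065 W
  P_R8 = (11.41 - 1.948)²/430 = 0.208 W
  P_R9 = (10.5 - 11.52)²/4.3 = 0.2438 W
  P_R10 = (10.5 - 1.948)²/36 = 2.031 W
  P_R11 = (10.5 - 0)²/4300 = 0.02564 W
  P_R12 = (1.948 - 0)²/7.5 = 0.506 W
P_total = P_R1 + P_R2 + P_R3 + P_R4 + P_R5 + P_R6 + P_R7 + P_R8 + P_R9 + P_R10 + P_R11 + P_R12 = 3.29 W

Final answer: 3.29 W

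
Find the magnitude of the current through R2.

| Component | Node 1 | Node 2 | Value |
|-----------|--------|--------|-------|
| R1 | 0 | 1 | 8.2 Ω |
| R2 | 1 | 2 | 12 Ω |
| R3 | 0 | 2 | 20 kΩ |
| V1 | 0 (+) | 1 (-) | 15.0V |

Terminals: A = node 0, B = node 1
Nodal analysis, taking node 1 as the 0 V reference.
Source V1 fixes V_0 = 15 V.
KCL at each unknown node (sum of currents leaving = 0; resistances in Ω):
  Node 2: (V_2 - 0)/12 + (V_2 - 15)/20000 = 0
Collecting terms: 0.08338 × V_2 = 0.00075  =>  V_2 = 0.008995 V
I_R2 = (V_1 - V_2)/R2 = (0 - 0.008995)/12 = -0.0007496 A
|I_R2| = 0.0007496 A

Final answer: |I_R2| = 0.0007496 A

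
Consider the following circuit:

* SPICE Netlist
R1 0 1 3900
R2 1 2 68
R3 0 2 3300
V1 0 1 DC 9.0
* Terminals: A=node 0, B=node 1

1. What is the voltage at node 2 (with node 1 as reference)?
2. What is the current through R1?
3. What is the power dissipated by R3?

Nodal analysis, taking node 1 as the 0 V reference.
Source V1 fixes V_0 = 9 V.
KCL at each unknown node (sum of currents leaving = 0; resistances in Ω):
  Node 2: (V_2 - 0)/68 + (V_2 - 9)/3300 = 0
Collecting terms: 0.01501 × V_2 = 0.002727  =>  V_2 = 0.1817 V
Part 1:
  Read off the nodal solution: V_2 = 0.1817 V
Part 2:
  I_R1 = (V_0 - V_1)/R1 = (9 - 0)/3900 = 0.002308 A
  Magnitude: I_R1 = 0.002308 A
Part 3:
  I_R3 = (V_0 - V_2)/R3 = (9 - 0.1817)/3300 = 0.002672 A
  P_R3 = I_R3² × R3 = (0.002672)² × 3300 = 0.02356 W

Final answers:
1. V_2 = 0.1817 V
2. I_R1 = 0.002308 A
3. P_R3 = 0.02356 W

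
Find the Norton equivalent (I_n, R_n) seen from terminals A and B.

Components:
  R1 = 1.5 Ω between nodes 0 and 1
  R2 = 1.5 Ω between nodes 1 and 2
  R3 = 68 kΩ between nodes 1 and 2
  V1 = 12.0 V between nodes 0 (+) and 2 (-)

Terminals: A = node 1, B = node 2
Find the Thévenin equivalent first; then I_n = V_th/R_th and R_n = R_th.
Step 1 — V_th is the open-circuit voltage V_A - V_B (nothing connected across the terminals).
Nodal analysis, taking node 2 as the 0 V reference.
Source V1 fixes V_0 = 12 V.
KCL at each unknown node (sum of currents leaving = 0; resistances in Ω):
  Node 1: (V_1 - 12)/1.5 + (V_1 - 0)/1.5 + (V_1 - 0)/68000 = 0
Collecting terms: 1.333 × V_1 = 8  =>  V_1 = 6 V
V_th = V_1 - V_2 = 6 - 0 = 6 V
Step 2 — R_th: zero the source — replace V1 by a short circuit (node 2 merges into node 0) — and find the resistance seen between A (node 1) and B (node 0).
Reduce the network between node 1 (A) and node 0 (B) by series/parallel combination:
  Rp1 = R1 ‖ R2 ‖ R3 (parallel, all between nodes 0 and 1) = 1/(1/1.5 + 1/1.5 + 1/68000) = 0.75 Ω
R_th = 0.75 Ω
I_n = V_th/R_th = 6/0.75 = 8 A, and R_n = R_th = 0.75 Ω

Final answer: I_n = 8 A, R_n = 0.75 Ω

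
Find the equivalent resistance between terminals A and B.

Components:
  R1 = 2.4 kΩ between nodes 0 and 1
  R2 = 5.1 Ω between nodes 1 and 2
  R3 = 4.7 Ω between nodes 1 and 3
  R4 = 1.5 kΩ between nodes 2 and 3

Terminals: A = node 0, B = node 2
Reduce the network between node 0 (A) and node 2 (B) by series/parallel combination:
  Rs1 = R3 + R4 (series, joined only at node 3) = 4.7 + 1500 = 1505 Ω
  Rp1 = R2 ‖ Rs1 (parallel, both between nodes 1 and 2) = 1/(1/5.1 + 1/1505) = 5.083 Ω
  Rs2 = R1 + Rp1 (series, joined only at node 1) = 2400 + 5.083 = 2405 Ω
R_eq = 2.405 kΩ

Final answer: 2.405 kΩ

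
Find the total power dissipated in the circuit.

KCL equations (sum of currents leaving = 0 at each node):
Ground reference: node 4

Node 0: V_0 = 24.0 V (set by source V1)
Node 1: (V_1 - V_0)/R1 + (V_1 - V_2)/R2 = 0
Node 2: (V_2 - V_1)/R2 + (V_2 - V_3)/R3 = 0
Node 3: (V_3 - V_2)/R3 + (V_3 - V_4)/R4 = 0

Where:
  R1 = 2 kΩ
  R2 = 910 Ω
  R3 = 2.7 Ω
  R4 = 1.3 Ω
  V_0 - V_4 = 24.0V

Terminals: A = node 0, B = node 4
Nodal analysis, taking node 4 as the 0 V reference.
Source V1 fixes V_0 = 24 V.
KCL at each unknown node (sum of currents leaving = 0; resistances in Ω):
  Node 1: (V_1 - 24)/2000 + (V_1 - V_2)/910 = 0
  Node 2: (V_2 - V_1)/910 + (V_2 - V_3)/2.7 = 0
  Node 3: (V_3 - V_2)/2.7 + (V_3 - 0)/1.3 = 0
Collecting terms (coefficients in siemens):
  0.001599·V_1 - 0.001099·V_2 = 0.012
  0.3715·V_2 - 0.001099·V_1 - 0.3704·V_3 = 0
  1.14·V_3 - 0.3704·V_2 = 0
Solving these 3 simultaneous equations (Gaussian elimination) gives:
  V_1 = 7.528 V, V_2 = 0.03294 V, V_3 = 0.01071 V
Power in each resistor, P = (ΔV)²/R:
  P_R1 = (24 - 7.528)²/2000 = 0.1357 W
  P_R2 = (7.528 - 0.03294)²/910 = 0.06173 W
  P_R3 = (0.03294 - 0.01071)²/2.7 = 0.0001832 W
  P_R4 = (0.01071 - 0)²/1.3 = 0.00008818 W
P_total = P_R1 + P_R2 + P_R3 + P_R4 = 0.1977 W

Final answer: 0.1977 W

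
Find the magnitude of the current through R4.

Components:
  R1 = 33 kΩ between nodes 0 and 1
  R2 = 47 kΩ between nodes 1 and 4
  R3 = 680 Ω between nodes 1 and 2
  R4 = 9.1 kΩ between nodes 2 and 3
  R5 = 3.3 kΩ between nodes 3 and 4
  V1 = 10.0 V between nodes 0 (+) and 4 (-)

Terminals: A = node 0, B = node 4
Nodal analysis, taking node 4 as the 0 V reference.
Source V1 fixes V_0 = 10 V.
KCL at each unknown node (sum of currents leaving = 0; resistances in Ω):
  Node 1: (V_1 - 10)/33000 + (V_1 - 0)/47000 + (V_1 - V_2)/680 = 0
  Node 2: (V_2 - V_1)/680 + (V_2 - V_3)/9100 = 0
  Node 3: (V_3 - V_2)/9100 + (V_3 - 0)/3300 = 0
Collecting terms (coefficients in siemens):
  0.001522·V_1 - 0.001471·V_2 = 0.000303
  0.00158·V_2 - 0.001471·V_1 - 0.0001099·V_3 = 0
  0.0004129·V_3 - 0.0001099·V_2 = 0
Solving these 3 simultaneous equations (Gaussian elimination) gives:
  V_1 = 2.367 V, V_2 = 2.244 V, V_3 = 0.5971 V
I_R4 = (V_2 - V_3)/R4 = (2.244 - 0.5971)/9100 = 0.000181 A
|I_R4| = 0.000181 A

Final answer: |I_R4| = 0.000181 A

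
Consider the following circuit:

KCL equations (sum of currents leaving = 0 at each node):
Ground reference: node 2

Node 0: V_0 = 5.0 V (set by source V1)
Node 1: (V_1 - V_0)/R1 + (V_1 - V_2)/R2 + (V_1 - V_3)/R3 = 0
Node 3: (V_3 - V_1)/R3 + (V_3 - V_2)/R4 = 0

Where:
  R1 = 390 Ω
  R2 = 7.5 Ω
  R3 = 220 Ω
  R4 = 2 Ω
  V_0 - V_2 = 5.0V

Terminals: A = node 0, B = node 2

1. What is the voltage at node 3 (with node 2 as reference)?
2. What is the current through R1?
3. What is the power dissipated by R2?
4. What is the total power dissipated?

Nodal analysis, taking node 2 as the 0 V reference.
Source V1 fixes V_0 = 5 V.
KCL at each unknown node (sum of currents leaving = 0; resistances in Ω):
  Node 1: (V_1 - 5)/390 + (V_1 - 0)/7.5 + (V_1 - V_3)/220 = 0
  Node 3: (V_3 - V_1)/220 + (V_3 - 0)/2 = 0
Collecting terms (coefficients in siemens):
  0.1404·V_1 - 0.004545·V_3 = 0.01282
  0.5045·V_3 - 0.004545·V_1 = 0
Determinant D = (0.1404)(0.5045) - (-0.004545)(-0.004545) = 0.07084
V_1 = [(0.01282)(0.5045) - (-0.004545)(0)]/D = 0.09131 V
V_3 = [(0.1404)(0) - (0.01282)(-0.004545)]/D = 0.0008226 V
Part 1:
  Read off the nodal solution: V_3 = 0.0008226 V
Part 2:
  I_R1 = (V_0 - V_1)/R1 = (5 - 0.09131)/390 = 0.01259 A
  Magnitude: I_R1 = 0.01259 A
Part 3:
  I_R2 = (V_1 - V_2)/R2 = (0.09131 - 0)/7.5 = 0.01218 A
  P_R2 = I_R2² × R2 = (0.01218)² × 7.5 = 0.001112 W
Part 4:
  Power in each resistor, P = (ΔV)²/R:
    P_R1 = (5 - 0.09131)²/390 = 0.06178 W
    P_R2 = (0.09131 - 0)²/7.5 = 0.001112 W
    P_R3 = (0.09131 - 0.0008226)²/220 = 0.00003722 W
    P_R4 = (0 - 0.0008226)²/2 = 0.0000003384 W
  P_total = P_R1 + P_R2 + P_R3 + P_R4 = 0.06293 W

Final answers:
1. V_3 = 0.0008226 V
2. I_R1 = 0.01259 A
3. P_R2 = 0.001112 W
4. P_total = 0.06293 W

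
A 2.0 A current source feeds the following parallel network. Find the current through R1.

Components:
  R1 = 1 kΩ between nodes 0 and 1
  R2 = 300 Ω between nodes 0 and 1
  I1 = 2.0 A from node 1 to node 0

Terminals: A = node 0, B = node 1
All resistors sit directly between nodes 0 and 1, so they are in parallel and share one voltage V; the full source current 2 A splits among them.
1/R_par = 1/1000 + 1/300 = 0.004333 S  =>  R_par = 230.8 Ω
V = I × R_par = 2 × 230.8 = 461.5 V
I_R1 = V/R1 = 461.5/1000 = 0.4615 A

Final answer: 0.4615 A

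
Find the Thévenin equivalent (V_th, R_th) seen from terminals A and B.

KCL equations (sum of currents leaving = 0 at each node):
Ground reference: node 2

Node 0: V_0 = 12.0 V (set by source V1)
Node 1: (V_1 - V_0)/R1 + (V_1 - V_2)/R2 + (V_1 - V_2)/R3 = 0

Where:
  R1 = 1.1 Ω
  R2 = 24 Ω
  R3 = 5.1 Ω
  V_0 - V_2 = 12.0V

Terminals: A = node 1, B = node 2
Step 1 — V_th is the open-circuit voltage V_A - V_B (nothing connected across the terminals).
Nodal analysis, taking node 2 as the 0 V reference.
Source V1 fixes V_0 = 12 V.
KCL at each unknown node (sum of currents leaving = 0; resistances in Ω):
  Node 1: (V_1 - 12)/1.1 + (V_1 - 0)/24 + (V_1 - 0)/5.1 = 0
Collecting terms: 1.147 × V_1 = 10.91  =>  V_1 = 9.512 V
V_th = V_1 - V_2 = 9.512 - 0 = 9.512 V
Step 2 — R_th: zero the source — replace V1 by a short circuit (node 2 merges into node 0) — and find the resistance seen between A (node 1) and B (node 0).
Reduce the network between node 1 (A) and node 0 (B) by series/parallel combination:
  Rp1 = R1 ‖ R2 ‖ R3 (parallel, all between nodes 0 and 1) = 1/(1/1.1 + 1/24 + 1/5.1) = 0.872 Ω
R_th = 0.872 Ω

Final answer: V_th = 9.512 V, R_th = 0.872 Ω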